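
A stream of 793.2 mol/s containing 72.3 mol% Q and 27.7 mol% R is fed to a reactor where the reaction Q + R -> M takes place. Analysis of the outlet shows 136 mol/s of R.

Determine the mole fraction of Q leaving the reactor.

0.69

For R: n = n₀ − 1ξ → 136 = 219.7 − 1ξ, giving ξ = 83.72 mol/s.
Outlet amounts (n = n₀ + ν ξ):
  Q: 573.5 − 1(83.72) = 489.8
  R: 219.7 − 1(83.72) = 136
  M: 0 + 1(83.72) = 83.72
Total out = 709.5 mol/s; y_Q = 489.8 / 709.5 = 0.6903.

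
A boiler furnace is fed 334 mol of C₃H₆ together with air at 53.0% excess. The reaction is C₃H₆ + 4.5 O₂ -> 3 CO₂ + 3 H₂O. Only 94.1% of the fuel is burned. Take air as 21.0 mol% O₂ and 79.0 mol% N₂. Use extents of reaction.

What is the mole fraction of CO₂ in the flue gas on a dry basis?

Stoichiometric O₂ = 4.5 × 334 = 1503 mol; O₂ fed = 1503 × 1.530 = 2300 mol.
N₂ fed = 2300 × 79/21 = 8651 mol.
Fuel reacted = 0.941 × 334 → ξ = 314.3 mol.
Outlet (n = n₀ + ν ξ):
  C₃H₆: 334 − 1(314.3) = 19.71
  O₂: 2300 − 4.5(314.3) = 885.3
  N₂: 8651 (inert)
  CO₂: 0 + 3(314.3) = 942.9
  H₂O: 0 + 3(314.3) = 942.9
Dry total = 10500 mol; y_CO₂ (dry) = 942.9 / 10500 = 0.08981.

0.0898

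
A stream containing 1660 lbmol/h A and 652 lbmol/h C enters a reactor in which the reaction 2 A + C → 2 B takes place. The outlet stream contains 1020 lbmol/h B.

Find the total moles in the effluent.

1800 lbmol/h

For B: n = n₀ + 2ξ → 1020 = 0 + 2ξ, giving ξ = 510 lbmol/h.
Outlet amounts (n = n₀ + ν ξ):
  A: 1660 − 2(510) = 640
  C: 652 − 1(510) = 142
  B: 0 + 2(510) = 1020
Total out = 640 + 142 + 1020 = 1802 lbmol/h.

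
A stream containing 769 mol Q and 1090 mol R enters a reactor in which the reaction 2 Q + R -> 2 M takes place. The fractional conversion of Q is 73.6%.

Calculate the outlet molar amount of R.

Q reacted = 0.736 × 769 = 566 mol; ν_Q = −2, so ξ = 566/2 = 283 mol.
Outlet amounts (n = n₀ + ν ξ):
  Q: 769 − 2(283) = 203
  R: 1090 − 1(283) = 807
  M: 0 + 2(283) = 566

807 mol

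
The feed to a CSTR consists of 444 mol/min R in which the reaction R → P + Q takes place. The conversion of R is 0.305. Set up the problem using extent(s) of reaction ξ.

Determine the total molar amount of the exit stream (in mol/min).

579 mol/min

R reacted = 0.305 × 444 = 135.4 mol/min; ν_R = −1, so ξ = 135.4/1 = 135.4 mol/min.
Outlet amounts (n = n₀ + ν ξ):
  R: 444 − 1(135.4) = 308.6
  P: 0 + 1(135.4) = 135.4
  Q: 0 + 1(135.4) = 135.4
Total out = 308.6 + 135.4 + 135.4 = 579.4 mol/min.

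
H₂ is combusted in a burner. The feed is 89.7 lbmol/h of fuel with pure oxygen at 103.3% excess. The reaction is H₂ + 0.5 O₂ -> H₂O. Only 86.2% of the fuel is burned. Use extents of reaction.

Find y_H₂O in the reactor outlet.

0.544

Stoichiometric O₂ = 0.5 × 89.7 = 44.85 lbmol/h; O₂ fed = 44.85 × 2.033 = 91.18 lbmol/h.
Fuel reacted = 0.862 × 89.7 → ξ = 77.32 lbmol/h.
Outlet (n = n₀ + ν ξ):
  H₂: 89.7 − 1(77.32) = 12.38
  O₂: 91.18 − 0.5(77.32) = 52.52
  H₂O: 0 + 1(77.32) = 77.32
Total out = 142.2 lbmol/h; y_H₂O = 77.32 / 142.2 = 0.5437.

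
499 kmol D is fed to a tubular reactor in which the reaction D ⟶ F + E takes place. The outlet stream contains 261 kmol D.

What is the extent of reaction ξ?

ξ = 238 kmol

For D: n = n₀ − 1ξ → 261 = 499 − 1ξ, giving ξ = 238 kmol.
Outlet amounts (n = n₀ + ν ξ):
  D: 499 − 1(238) = 261
  F: 0 + 1(238) = 238
  E: 0 + 1(238) = 238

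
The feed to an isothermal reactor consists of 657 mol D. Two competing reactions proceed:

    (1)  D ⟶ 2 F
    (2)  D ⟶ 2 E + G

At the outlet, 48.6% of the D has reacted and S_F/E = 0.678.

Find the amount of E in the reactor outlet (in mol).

381 mol

Conversion of D: D consumed = 0.486 × 657 = 319.3 mol = 1ξ₁ + 1ξ₂.
Selectivity: 2ξ₁ / (2ξ₂) = 0.678 → ξ₁ = 0.678 ξ₂.
Substitute: (1·0.678 + 1) ξ₂ = 319.3 → ξ₂ = 190.3 mol, ξ₁ = 129 mol.
Outlet amounts (n = n₀ + Σ ν·ξ):
  D: 657 − 1(129) − 1(190.3) = 337.7
  F: 0 + 2(129) = 258
  E: 0 + 2(190.3) = 380.6
  G: 0 + 1(190.3) = 190.3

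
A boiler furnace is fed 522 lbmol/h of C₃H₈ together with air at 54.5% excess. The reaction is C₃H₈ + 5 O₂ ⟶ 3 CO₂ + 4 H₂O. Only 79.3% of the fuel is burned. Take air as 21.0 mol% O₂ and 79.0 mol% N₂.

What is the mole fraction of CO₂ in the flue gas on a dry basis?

Stoichiometric O₂ = 5 × 522 = 2610 lbmol/h; O₂ fed = 2610 × 1.545 = 4032 lbmol/h.
N₂ fed = 4032 × 79/21 = 15170 lbmol/h.
Fuel reacted = 0.793 × 522 → ξ = 413.9 lbmol/h.
Outlet (n = n₀ + ν ξ):
  C₃H₈: 522 − 1(413.9) = 108.1
  O₂: 4032 − 5(413.9) = 1963
  N₂: 15170 (inert)
  CO₂: 0 + 3(413.9) = 1242
  H₂O: 0 + 4(413.9) = 1656
Dry total = 18480 lbmol/h; y_CO₂ (dry) = 1242 / 18480 = 0.06719.

0.0672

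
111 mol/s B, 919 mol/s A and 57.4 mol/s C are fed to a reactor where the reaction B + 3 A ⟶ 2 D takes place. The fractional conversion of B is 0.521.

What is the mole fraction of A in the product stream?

0.767

B reacted = 0.521 × 111 = 57.83 mol/s; ν_B = −1, so ξ = 57.83/1 = 57.83 mol/s.
Outlet amounts (n = n₀ + ν ξ):
  B: 111 − 1(57.83) = 53.17
  A: 919 − 3(57.83) = 745.5
  D: 0 + 2(57.83) = 115.7
  C: 57.4 (inert)
Total out = 971.7 mol/s; y_A = 745.5 / 971.7 = 0.7672.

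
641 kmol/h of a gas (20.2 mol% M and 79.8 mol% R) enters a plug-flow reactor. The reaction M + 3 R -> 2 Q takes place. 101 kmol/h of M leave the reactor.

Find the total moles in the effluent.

584 kmol/h

For M: n = n₀ − 1ξ → 101 = 129.5 − 1ξ, giving ξ = 28.48 kmol/h.
Outlet amounts (n = n₀ + ν ξ):
  M: 129.5 − 1(28.48) = 101
  R: 511.5 − 3(28.48) = 426.1
  Q: 0 + 2(28.48) = 56.96
Total out = 101 + 426.1 + 56.96 = 584 kmol/h.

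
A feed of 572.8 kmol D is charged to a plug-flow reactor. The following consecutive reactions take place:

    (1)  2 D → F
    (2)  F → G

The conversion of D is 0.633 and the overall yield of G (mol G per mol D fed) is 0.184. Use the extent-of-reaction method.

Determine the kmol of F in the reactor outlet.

Conversion of D: D consumed = 2ξ₁ = 0.633 × 572.8 → ξ₁ = 181.3 kmol.
Yield of G: 1ξ₂ / 572.8 = 0.184 → ξ₂ = 105.4 kmol.
Outlet amounts (n = n₀ + Σ ν·ξ):
  D: 572.8 − 2(181.3) = 210.2
  F: 0 + 1(181.3) − 1(105.4) = 75.9
  G: 0 + 1(105.4) = 105.4

75.9 kmol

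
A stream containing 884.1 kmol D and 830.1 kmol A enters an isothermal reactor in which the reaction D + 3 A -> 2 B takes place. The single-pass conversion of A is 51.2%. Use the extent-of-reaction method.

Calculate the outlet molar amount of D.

A reacted = 0.512 × 830.1 = 425 kmol; ν_A = −3, so ξ = 425/3 = 141.7 kmol.
Outlet amounts (n = n₀ + ν ξ):
  D: 884.1 − 1(141.7) = 742.4
  A: 830.1 − 3(141.7) = 405.1
  B: 0 + 2(141.7) = 283.3

742 kmol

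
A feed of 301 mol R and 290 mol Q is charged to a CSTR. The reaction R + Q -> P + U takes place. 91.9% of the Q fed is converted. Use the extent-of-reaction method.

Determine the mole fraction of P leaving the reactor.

Q reacted = 0.919 × 290 = 266.5 mol; ν_Q = −1, so ξ = 266.5/1 = 266.5 mol.
Outlet amounts (n = n₀ + ν ξ):
  R: 301 − 1(266.5) = 34.49
  Q: 290 − 1(266.5) = 23.49
  P: 0 + 1(266.5) = 266.5
  U: 0 + 1(266.5) = 266.5
Total out = 591 mol; y_P = 266.5 / 591 = 0.4509.

0.451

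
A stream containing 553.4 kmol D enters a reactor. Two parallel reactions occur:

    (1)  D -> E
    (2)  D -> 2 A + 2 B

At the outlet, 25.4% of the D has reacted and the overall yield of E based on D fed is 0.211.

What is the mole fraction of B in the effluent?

Yield of E: 1ξ₁ / 553.4 = 0.211 → ξ₁ = 116.8 kmol.
Conversion of D: 1ξ₁ + 1ξ₂ = 0.254 × 553.4 = 140.6 → ξ₂ = 23.8 kmol.
Outlet amounts (n = n₀ + Σ ν·ξ):
  D: 553.4 − 1(116.8) − 1(23.8) = 412.8
  E: 0 + 1(116.8) = 116.8
  A: 0 + 2(23.8) = 47.59
  B: 0 + 2(23.8) = 47.59
Total out = 624.8 kmol; y_B = 47.59 / 624.8 = 0.07617.

0.0762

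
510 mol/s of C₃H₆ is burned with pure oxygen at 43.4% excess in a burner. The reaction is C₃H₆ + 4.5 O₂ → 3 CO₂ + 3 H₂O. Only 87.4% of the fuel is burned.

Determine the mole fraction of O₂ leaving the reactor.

0.319

Stoichiometric O₂ = 4.5 × 510 = 2295 mol/s; O₂ fed = 2295 × 1.434 = 3291 mol/s.
Fuel reacted = 0.874 × 510 → ξ = 445.7 mol/s.
Outlet (n = n₀ + ν ξ):
  C₃H₆: 510 − 1(445.7) = 64.26
  O₂: 3291 − 4.5(445.7) = 1285
  CO₂: 0 + 3(445.7) = 1337
  H₂O: 0 + 3(445.7) = 1337
Total out = 4024 mol/s; y_O₂ = 1285 / 4024 = 0.3194.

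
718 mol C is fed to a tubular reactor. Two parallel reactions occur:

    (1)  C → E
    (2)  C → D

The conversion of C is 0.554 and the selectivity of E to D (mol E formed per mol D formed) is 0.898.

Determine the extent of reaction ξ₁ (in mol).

Conversion of C: C consumed = 0.554 × 718 = 397.8 mol = 1ξ₁ + 1ξ₂.
Selectivity: 1ξ₁ / (1ξ₂) = 0.898 → ξ₁ = 0.898 ξ₂.
Substitute: (1·0.898 + 1) ξ₂ = 397.8 → ξ₂ = 209.6 mol, ξ₁ = 188.2 mol.
Outlet amounts (n = n₀ + Σ ν·ξ):
  C: 718 − 1(188.2) − 1(209.6) = 320.2
  E: 0 + 1(188.2) = 188.2
  D: 0 + 1(209.6) = 209.6

ξ₁ = 188 mol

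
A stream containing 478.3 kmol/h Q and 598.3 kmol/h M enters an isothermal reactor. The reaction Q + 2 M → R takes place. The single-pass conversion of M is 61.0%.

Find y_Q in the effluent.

0.416

M reacted = 0.61 × 598.3 = 365 kmol/h; ν_M = −2, so ξ = 365/2 = 182.5 kmol/h.
Outlet amounts (n = n₀ + ν ξ):
  Q: 478.3 − 1(182.5) = 295.8
  M: 598.3 − 2(182.5) = 233.3
  R: 0 + 1(182.5) = 182.5
Total out = 711.6 kmol/h; y_Q = 295.8 / 711.6 = 0.4157.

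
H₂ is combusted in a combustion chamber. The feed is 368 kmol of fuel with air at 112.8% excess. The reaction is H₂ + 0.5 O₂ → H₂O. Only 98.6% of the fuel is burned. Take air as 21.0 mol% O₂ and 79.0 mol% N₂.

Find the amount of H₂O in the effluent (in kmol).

363 kmol

Stoichiometric O₂ = 0.5 × 368 = 184 kmol; O₂ fed = 184 × 2.128 = 391.6 kmol.
N₂ fed = 391.6 × 79/21 = 1473 kmol.
Fuel reacted = 0.986 × 368 → ξ = 362.8 kmol.
Outlet (n = n₀ + ν ξ):
  H₂: 368 − 1(362.8) = 5.152
  O₂: 391.6 − 0.5(362.8) = 210.1
  N₂: 1473 (inert)
  H₂O: 0 + 1(362.8) = 362.8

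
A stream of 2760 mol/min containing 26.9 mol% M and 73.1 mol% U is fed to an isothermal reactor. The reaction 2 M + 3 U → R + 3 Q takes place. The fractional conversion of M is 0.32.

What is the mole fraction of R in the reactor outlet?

0.045

M reacted = 0.32 × 742.4 = 237.6 mol/min; ν_M = −2, so ξ = 237.6/2 = 118.8 mol/min.
Outlet amounts (n = n₀ + ν ξ):
  M: 742.4 − 2(118.8) = 504.9
  U: 2018 − 3(118.8) = 1661
  R: 0 + 1(118.8) = 118.8
  Q: 0 + 3(118.8) = 356.4
Total out = 2641 mol/min; y_R = 118.8 / 2641 = 0.04498.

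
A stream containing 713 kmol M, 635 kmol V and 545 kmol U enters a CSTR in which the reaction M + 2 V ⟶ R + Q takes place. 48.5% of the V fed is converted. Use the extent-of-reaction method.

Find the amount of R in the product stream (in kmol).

154 kmol

V reacted = 0.485 × 635 = 308 kmol; ν_V = −2, so ξ = 308/2 = 154 kmol.
Outlet amounts (n = n₀ + ν ξ):
  M: 713 − 1(154) = 559
  V: 635 − 2(154) = 327
  R: 0 + 1(154) = 154
  Q: 0 + 1(154) = 154
  U: 545 (inert)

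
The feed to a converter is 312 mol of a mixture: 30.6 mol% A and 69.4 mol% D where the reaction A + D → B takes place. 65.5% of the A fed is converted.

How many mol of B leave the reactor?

62.5 mol

A reacted = 0.655 × 95.47 = 62.53 mol; ν_A = −1, so ξ = 62.53/1 = 62.53 mol.
Outlet amounts (n = n₀ + ν ξ):
  A: 95.47 − 1(62.53) = 32.94
  D: 216.5 − 1(62.53) = 154
  B: 0 + 1(62.53) = 62.53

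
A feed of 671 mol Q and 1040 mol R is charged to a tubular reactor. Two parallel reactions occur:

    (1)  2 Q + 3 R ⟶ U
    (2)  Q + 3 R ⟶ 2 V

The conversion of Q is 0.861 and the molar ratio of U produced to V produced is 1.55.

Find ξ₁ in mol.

ξ₁ = 249 mol

Conversion of Q: Q consumed = 0.861 × 671 = 577.7 mol = 2ξ₁ + 1ξ₂.
Selectivity: 1ξ₁ / (2ξ₂) = 1.55 → ξ₁ = 3.1 ξ₂.
Substitute: (2·3.1 + 1) ξ₂ = 577.7 → ξ₂ = 80.24 mol, ξ₁ = 248.7 mol.
Outlet amounts (n = n₀ + Σ ν·ξ):
  Q: 671 − 2(248.7) − 1(80.24) = 93.27
  R: 1040 − 3(248.7) − 3(80.24) = 53.04
  U: 0 + 1(248.7) = 248.7
  V: 0 + 2(80.24) = 160.5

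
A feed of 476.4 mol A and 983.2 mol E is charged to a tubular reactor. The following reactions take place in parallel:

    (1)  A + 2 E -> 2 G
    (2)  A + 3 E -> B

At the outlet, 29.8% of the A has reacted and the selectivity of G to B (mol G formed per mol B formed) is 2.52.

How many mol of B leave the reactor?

62.8 mol

Conversion of A: A consumed = 0.298 × 476.4 = 142 mol = 1ξ₁ + 1ξ₂.
Selectivity: 2ξ₁ / (1ξ₂) = 2.52 → ξ₁ = 1.26 ξ₂.
Substitute: (1·1.26 + 1) ξ₂ = 142 → ξ₂ = 62.82 mol, ξ₁ = 79.15 mol.
Outlet amounts (n = n₀ + Σ ν·ξ):
  A: 476.4 − 1(79.15) − 1(62.82) = 334.4
  E: 983.2 − 2(79.15) − 3(62.82) = 636.4
  G: 0 + 2(79.15) = 158.3
  B: 0 + 1(62.82) = 62.82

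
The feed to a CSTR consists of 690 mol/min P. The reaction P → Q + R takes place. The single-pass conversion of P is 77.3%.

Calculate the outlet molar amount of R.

533 mol/min

P reacted = 0.773 × 690 = 533.4 mol/min; ν_P = −1, so ξ = 533.4/1 = 533.4 mol/min.
Outlet amounts (n = n₀ + ν ξ):
  P: 690 − 1(533.4) = 156.6
  Q: 0 + 1(533.4) = 533.4
  R: 0 + 1(533.4) = 533.4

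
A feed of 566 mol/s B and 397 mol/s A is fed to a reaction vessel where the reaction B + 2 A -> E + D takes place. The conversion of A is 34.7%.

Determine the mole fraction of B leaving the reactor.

0.556

A reacted = 0.347 × 397 = 137.8 mol/s; ν_A = −2, so ξ = 137.8/2 = 68.88 mol/s.
Outlet amounts (n = n₀ + ν ξ):
  B: 566 − 1(68.88) = 497.1
  A: 397 − 2(68.88) = 259.2
  E: 0 + 1(68.88) = 68.88
  D: 0 + 1(68.88) = 68.88
Total out = 894.1 mol/s; y_B = 497.1 / 894.1 = 0.556.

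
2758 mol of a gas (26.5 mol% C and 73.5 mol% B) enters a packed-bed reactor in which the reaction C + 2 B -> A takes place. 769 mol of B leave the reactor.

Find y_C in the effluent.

For B: n = n₀ − 2ξ → 769 = 2027 − 2ξ, giving ξ = 629.1 mol.
Outlet amounts (n = n₀ + ν ξ):
  C: 730.9 − 1(629.1) = 101.8
  B: 2027 − 2(629.1) = 769
  A: 0 + 1(629.1) = 629.1
Total out = 1500 mol; y_C = 101.8 / 1500 = 0.06788.

0.0679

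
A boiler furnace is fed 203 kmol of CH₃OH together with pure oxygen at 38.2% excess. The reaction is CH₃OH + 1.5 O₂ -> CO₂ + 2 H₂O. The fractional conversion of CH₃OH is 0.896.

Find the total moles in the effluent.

715 kmol

Stoichiometric O₂ = 1.5 × 203 = 304.5 kmol; O₂ fed = 304.5 × 1.382 = 420.8 kmol.
Fuel reacted = 0.896 × 203 → ξ = 181.9 kmol.
Outlet (n = n₀ + ν ξ):
  CH₃OH: 203 − 1(181.9) = 21.11
  O₂: 420.8 − 1.5(181.9) = 148
  CO₂: 0 + 1(181.9) = 181.9
  H₂O: 0 + 2(181.9) = 363.8
Total out = 21.11 + 148 + 181.9 + 363.8 = 714.8 kmol.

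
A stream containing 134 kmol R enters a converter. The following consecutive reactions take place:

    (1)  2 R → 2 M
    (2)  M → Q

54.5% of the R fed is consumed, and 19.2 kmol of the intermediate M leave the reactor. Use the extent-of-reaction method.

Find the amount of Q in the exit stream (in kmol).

Conversion of R: R consumed = 2ξ₁ = 0.545 × 134 → ξ₁ = 36.52 kmol.
M balance: n_M = 0 + 2ξ₁ − 1ξ₂ = 19.2 → ξ₂ = (2·36.52 − 19.2)/1 = 53.83 kmol.
Outlet amounts (n = n₀ + Σ ν·ξ):
  R: 134 − 2(36.52) = 60.97
  M: 0 + 2(36.52) − 1(53.83) = 19.2
  Q: 0 + 1(53.83) = 53.83

53.8 kmol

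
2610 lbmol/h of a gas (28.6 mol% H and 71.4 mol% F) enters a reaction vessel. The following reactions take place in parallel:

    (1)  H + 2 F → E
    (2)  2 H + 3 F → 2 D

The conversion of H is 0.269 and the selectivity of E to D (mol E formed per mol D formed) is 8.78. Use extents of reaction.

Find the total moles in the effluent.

2220 lbmol/h

Conversion of H: H consumed = 0.269 × 746.5 = 200.8 lbmol/h = 1ξ₁ + 2ξ₂.
Selectivity: 1ξ₁ / (2ξ₂) = 8.78 → ξ₁ = 17.56 ξ₂.
Substitute: (1·17.56 + 2) ξ₂ = 200.8 → ξ₂ = 10.27 lbmol/h, ξ₁ = 180.3 lbmol/h.
Outlet amounts (n = n₀ + Σ ν·ξ):
  H: 746.5 − 1(180.3) − 2(10.27) = 545.7
  F: 1864 − 2(180.3) − 3(10.27) = 1472
  E: 0 + 1(180.3) = 180.3
  D: 0 + 2(10.27) = 20.53
Total out = 545.7 + 1472 + 180.3 + 20.53 = 2219 lbmol/h.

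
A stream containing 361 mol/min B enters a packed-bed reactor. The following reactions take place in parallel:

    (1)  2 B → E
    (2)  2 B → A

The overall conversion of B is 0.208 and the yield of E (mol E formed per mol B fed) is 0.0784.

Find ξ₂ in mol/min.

ξ₂ = 9.24 mol/min

Yield of E: 1ξ₁ / 361 = 0.0784 → ξ₁ = 28.3 mol/min.
Conversion of B: 2ξ₁ + 2ξ₂ = 0.208 × 361 = 75.09 → ξ₂ = 9.242 mol/min.
Outlet amounts (n = n₀ + Σ ν·ξ):
  B: 361 − 2(28.3) − 2(9.242) = 285.9
  E: 0 + 1(28.3) = 28.3
  A: 0 + 1(9.242) = 9.242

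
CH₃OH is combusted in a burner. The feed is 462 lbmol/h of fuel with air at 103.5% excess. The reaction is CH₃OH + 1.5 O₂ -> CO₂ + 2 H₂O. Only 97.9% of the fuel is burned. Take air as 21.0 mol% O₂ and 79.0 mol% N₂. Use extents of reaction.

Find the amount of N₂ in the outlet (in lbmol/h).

5310 lbmol/h

Stoichiometric O₂ = 1.5 × 462 = 693 lbmol/h; O₂ fed = 693 × 2.035 = 1410 lbmol/h.
N₂ fed = 1410 × 79/21 = 5305 lbmol/h.
Fuel reacted = 0.979 × 462 → ξ = 452.3 lbmol/h.
Outlet (n = n₀ + ν ξ):
  CH₃OH: 462 − 1(452.3) = 9.702
  O₂: 1410 − 1.5(452.3) = 731.8
  N₂: 5305 (inert)
  CO₂: 0 + 1(452.3) = 452.3
  H₂O: 0 + 2(452.3) = 904.6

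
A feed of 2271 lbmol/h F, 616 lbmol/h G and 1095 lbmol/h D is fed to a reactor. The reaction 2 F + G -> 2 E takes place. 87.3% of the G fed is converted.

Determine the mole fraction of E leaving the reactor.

0.312

G reacted = 0.873 × 616 = 537.8 lbmol/h; ν_G = −1, so ξ = 537.8/1 = 537.8 lbmol/h.
Outlet amounts (n = n₀ + ν ξ):
  F: 2271 − 2(537.8) = 1195
  G: 616 − 1(537.8) = 78.23
  E: 0 + 2(537.8) = 1076
  D: 1095 (inert)
Total out = 3444 lbmol/h; y_E = 1076 / 3444 = 0.3123.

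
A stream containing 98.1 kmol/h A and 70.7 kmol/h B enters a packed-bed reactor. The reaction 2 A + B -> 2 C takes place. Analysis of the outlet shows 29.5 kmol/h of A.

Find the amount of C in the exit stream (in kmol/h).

For A: n = n₀ − 2ξ → 29.5 = 98.1 − 2ξ, giving ξ = 34.3 kmol/h.
Outlet amounts (n = n₀ + ν ξ):
  A: 98.1 − 2(34.3) = 29.5
  B: 70.7 − 1(34.3) = 36.4
  C: 0 + 2(34.3) = 68.6

68.6 kmol/h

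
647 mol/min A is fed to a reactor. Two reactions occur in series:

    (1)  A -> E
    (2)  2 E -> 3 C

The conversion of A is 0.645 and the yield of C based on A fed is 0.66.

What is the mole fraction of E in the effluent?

Conversion of A: A consumed = 1ξ₁ = 0.645 × 647 → ξ₁ = 417.3 mol/min.
Yield of C: 3ξ₂ / 647 = 0.66 → ξ₂ = 142.3 mol/min.
Outlet amounts (n = n₀ + Σ ν·ξ):
  A: 647 − 1(417.3) = 229.7
  E: 0 + 1(417.3) − 2(142.3) = 132.6
  C: 0 + 3(142.3) = 427
Total out = 789.3 mol/min; y_E = 132.6 / 789.3 = 0.168.

0.168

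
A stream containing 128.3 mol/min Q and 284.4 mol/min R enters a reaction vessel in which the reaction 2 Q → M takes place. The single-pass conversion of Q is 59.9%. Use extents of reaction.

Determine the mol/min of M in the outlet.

Q reacted = 0.599 × 128.3 = 76.85 mol/min; ν_Q = −2, so ξ = 76.85/2 = 38.43 mol/min.
Outlet amounts (n = n₀ + ν ξ):
  Q: 128.3 − 2(38.43) = 51.45
  M: 0 + 1(38.43) = 38.43
  R: 284.4 (inert)

38.4 mol/min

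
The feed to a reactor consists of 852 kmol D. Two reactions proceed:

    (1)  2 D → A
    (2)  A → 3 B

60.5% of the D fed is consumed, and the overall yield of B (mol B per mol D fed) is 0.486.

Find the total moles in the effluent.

870 kmol

Conversion of D: D consumed = 2ξ₁ = 0.605 × 852 → ξ₁ = 257.7 kmol.
Yield of B: 3ξ₂ / 852 = 0.486 → ξ₂ = 138 kmol.
Outlet amounts (n = n₀ + Σ ν·ξ):
  D: 852 − 2(257.7) = 336.5
  A: 0 + 1(257.7) − 1(138) = 119.7
  B: 0 + 3(138) = 414.1
Total out = 336.5 + 119.7 + 414.1 = 870.3 kmol.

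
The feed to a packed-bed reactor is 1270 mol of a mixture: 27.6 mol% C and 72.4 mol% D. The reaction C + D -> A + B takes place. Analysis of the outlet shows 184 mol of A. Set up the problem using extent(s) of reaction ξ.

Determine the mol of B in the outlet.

184 mol

For A: n = n₀ + 1ξ → 184 = 0 + 1ξ, giving ξ = 184 mol.
Outlet amounts (n = n₀ + ν ξ):
  C: 350.5 − 1(184) = 166.5
  D: 919.5 − 1(184) = 735.5
  A: 0 + 1(184) = 184
  B: 0 + 1(184) = 184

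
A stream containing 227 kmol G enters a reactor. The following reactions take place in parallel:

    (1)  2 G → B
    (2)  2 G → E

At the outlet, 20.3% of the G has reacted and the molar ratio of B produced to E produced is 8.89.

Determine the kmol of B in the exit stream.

20.7 kmol

Conversion of G: G consumed = 0.203 × 227 = 46.08 kmol = 2ξ₁ + 2ξ₂.
Selectivity: 1ξ₁ / (1ξ₂) = 8.89 → ξ₁ = 8.89 ξ₂.
Substitute: (2·8.89 + 2) ξ₂ = 46.08 → ξ₂ = 2.33 kmol, ξ₁ = 20.71 kmol.
Outlet amounts (n = n₀ + Σ ν·ξ):
  G: 227 − 2(20.71) − 2(2.33) = 180.9
  B: 0 + 1(20.71) = 20.71
  E: 0 + 1(2.33) = 2.33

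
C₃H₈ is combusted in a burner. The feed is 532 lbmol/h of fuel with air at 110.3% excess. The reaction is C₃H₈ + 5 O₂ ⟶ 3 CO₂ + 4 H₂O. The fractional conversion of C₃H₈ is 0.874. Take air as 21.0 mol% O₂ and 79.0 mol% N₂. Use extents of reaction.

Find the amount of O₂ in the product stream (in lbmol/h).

Stoichiometric O₂ = 5 × 532 = 2660 lbmol/h; O₂ fed = 2660 × 2.103 = 5594 lbmol/h.
N₂ fed = 5594 × 79/21 = 21040 lbmol/h.
Fuel reacted = 0.874 × 532 → ξ = 465 lbmol/h.
Outlet (n = n₀ + ν ξ):
  C₃H₈: 532 − 1(465) = 67.03
  O₂: 5594 − 5(465) = 3269
  N₂: 21040 (inert)
  CO₂: 0 + 3(465) = 1395
  H₂O: 0 + 4(465) = 1860

3270 lbmol/h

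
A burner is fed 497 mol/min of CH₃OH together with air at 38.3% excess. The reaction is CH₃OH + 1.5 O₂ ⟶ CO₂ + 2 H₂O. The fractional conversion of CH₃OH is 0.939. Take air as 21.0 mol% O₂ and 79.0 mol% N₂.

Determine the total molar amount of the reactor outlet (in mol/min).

Stoichiometric O₂ = 1.5 × 497 = 745.5 mol/min; O₂ fed = 745.5 × 1.383 = 1031 mol/min.
N₂ fed = 1031 × 79/21 = 3879 mol/min.
Fuel reacted = 0.939 × 497 → ξ = 466.7 mol/min.
Outlet (n = n₀ + ν ξ):
  CH₃OH: 497 − 1(466.7) = 30.32
  O₂: 1031 − 1.5(466.7) = 331
  N₂: 3879 (inert)
  CO₂: 0 + 1(466.7) = 466.7
  H₂O: 0 + 2(466.7) = 933.4
Total out = 30.32 + 331 + 3879 + 466.7 + 933.4 = 5640 mol/min.

5640 mol/min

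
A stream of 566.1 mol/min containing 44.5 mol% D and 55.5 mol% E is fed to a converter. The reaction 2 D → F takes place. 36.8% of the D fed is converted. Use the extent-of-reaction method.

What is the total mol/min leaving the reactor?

D reacted = 0.368 × 251.9 = 92.7 mol/min; ν_D = −2, so ξ = 92.7/2 = 46.35 mol/min.
Outlet amounts (n = n₀ + ν ξ):
  D: 251.9 − 2(46.35) = 159.2
  F: 0 + 1(46.35) = 46.35
  E: 314.2 (inert)
Total out = 159.2 + 46.35 + 314.2 = 519.7 mol/min.

520 mol/min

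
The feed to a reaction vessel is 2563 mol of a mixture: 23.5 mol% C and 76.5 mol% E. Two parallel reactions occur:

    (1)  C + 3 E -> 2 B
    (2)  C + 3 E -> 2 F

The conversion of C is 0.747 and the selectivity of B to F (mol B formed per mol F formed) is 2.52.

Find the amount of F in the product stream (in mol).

Conversion of C: C consumed = 0.747 × 602.3 = 449.9 mol = 1ξ₁ + 1ξ₂.
Selectivity: 2ξ₁ / (2ξ₂) = 2.52 → ξ₁ = 2.52 ξ₂.
Substitute: (1·2.52 + 1) ξ₂ = 449.9 → ξ₂ = 127.8 mol, ξ₁ = 322.1 mol.
Outlet amounts (n = n₀ + Σ ν·ξ):
  C: 602.3 − 1(322.1) − 1(127.8) = 152.4
  E: 1961 − 3(322.1) − 3(127.8) = 610.9
  B: 0 + 2(322.1) = 644.2
  F: 0 + 2(127.8) = 255.6

256 mol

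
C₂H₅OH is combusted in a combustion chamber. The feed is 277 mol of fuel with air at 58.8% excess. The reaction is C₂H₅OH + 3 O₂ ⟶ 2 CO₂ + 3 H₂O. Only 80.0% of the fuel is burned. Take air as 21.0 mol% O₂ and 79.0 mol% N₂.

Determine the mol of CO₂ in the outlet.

443 mol

Stoichiometric O₂ = 3 × 277 = 831 mol; O₂ fed = 831 × 1.588 = 1320 mol.
N₂ fed = 1320 × 79/21 = 4964 mol.
Fuel reacted = 0.8 × 277 → ξ = 221.6 mol.
Outlet (n = n₀ + ν ξ):
  C₂H₅OH: 277 − 1(221.6) = 55.4
  O₂: 1320 − 3(221.6) = 654.8
  N₂: 4964 (inert)
  CO₂: 0 + 2(221.6) = 443.2
  H₂O: 0 + 3(221.6) = 664.8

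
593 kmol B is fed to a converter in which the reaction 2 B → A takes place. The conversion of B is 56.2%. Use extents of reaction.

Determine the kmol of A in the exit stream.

167 kmol

B reacted = 0.562 × 593 = 333.3 kmol; ν_B = −2, so ξ = 333.3/2 = 166.6 kmol.
Outlet amounts (n = n₀ + ν ξ):
  B: 593 − 2(166.6) = 259.7
  A: 0 + 1(166.6) = 166.6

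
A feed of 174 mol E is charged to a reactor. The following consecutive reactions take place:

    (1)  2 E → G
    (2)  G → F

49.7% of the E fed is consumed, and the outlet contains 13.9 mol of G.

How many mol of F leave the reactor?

29.3 mol

Conversion of E: E consumed = 2ξ₁ = 0.497 × 174 → ξ₁ = 43.24 mol.
G balance: n_G = 0 + 1ξ₁ − 1ξ₂ = 13.9 → ξ₂ = (1·43.24 − 13.9)/1 = 29.34 mol.
Outlet amounts (n = n₀ + Σ ν·ξ):
  E: 174 − 2(43.24) = 87.52
  G: 0 + 1(43.24) − 1(29.34) = 13.9
  F: 0 + 1(29.34) = 29.34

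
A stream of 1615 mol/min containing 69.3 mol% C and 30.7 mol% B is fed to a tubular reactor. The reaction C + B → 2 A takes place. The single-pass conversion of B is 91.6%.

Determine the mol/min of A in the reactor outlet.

B reacted = 0.916 × 495.8 = 454.2 mol/min; ν_B = −1, so ξ = 454.2/1 = 454.2 mol/min.
Outlet amounts (n = n₀ + ν ξ):
  C: 1119 − 1(454.2) = 665
  B: 495.8 − 1(454.2) = 41.65
  A: 0 + 2(454.2) = 908.3

908 mol/min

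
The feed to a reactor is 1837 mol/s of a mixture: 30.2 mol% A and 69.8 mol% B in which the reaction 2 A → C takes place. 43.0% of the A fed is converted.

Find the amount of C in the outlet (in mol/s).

119 mol/s

A reacted = 0.43 × 554.8 = 238.6 mol/s; ν_A = −2, so ξ = 238.6/2 = 119.3 mol/s.
Outlet amounts (n = n₀ + ν ξ):
  A: 554.8 − 2(119.3) = 316.2
  C: 0 + 1(119.3) = 119.3
  B: 1282 (inert)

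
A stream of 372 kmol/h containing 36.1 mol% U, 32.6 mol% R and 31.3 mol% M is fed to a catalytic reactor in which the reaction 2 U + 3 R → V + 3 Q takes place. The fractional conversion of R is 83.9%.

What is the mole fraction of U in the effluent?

R reacted = 0.839 × 121.3 = 101.7 kmol/h; ν_R = −3, so ξ = 101.7/3 = 33.92 kmol/h.
Outlet amounts (n = n₀ + ν ξ):
  U: 134.3 − 2(33.92) = 66.46
  R: 121.3 − 3(33.92) = 19.52
  V: 0 + 1(33.92) = 33.92
  Q: 0 + 3(33.92) = 101.7
  M: 116.4 (inert)
Total out = 338.1 kmol/h; y_U = 66.46 / 338.1 = 0.1966.

0.197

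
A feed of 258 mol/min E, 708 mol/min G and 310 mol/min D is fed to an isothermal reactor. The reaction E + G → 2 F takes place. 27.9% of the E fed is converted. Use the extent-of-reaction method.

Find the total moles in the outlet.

E reacted = 0.279 × 258 = 71.98 mol/min; ν_E = −1, so ξ = 71.98/1 = 71.98 mol/min.
Outlet amounts (n = n₀ + ν ξ):
  E: 258 − 1(71.98) = 186
  G: 708 − 1(71.98) = 636
  F: 0 + 2(71.98) = 144
  D: 310 (inert)
Total out = 186 + 636 + 144 + 310 = 1276 mol/min.

1280 mol/min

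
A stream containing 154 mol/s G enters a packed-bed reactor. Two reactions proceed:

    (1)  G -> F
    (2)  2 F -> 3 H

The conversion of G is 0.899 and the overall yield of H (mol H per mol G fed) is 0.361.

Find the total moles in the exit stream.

Conversion of G: G consumed = 1ξ₁ = 0.899 × 154 → ξ₁ = 138.4 mol/s.
Yield of H: 3ξ₂ / 154 = 0.361 → ξ₂ = 18.53 mol/s.
Outlet amounts (n = n₀ + Σ ν·ξ):
  G: 154 − 1(138.4) = 15.55
  F: 0 + 1(138.4) − 2(18.53) = 101.4
  H: 0 + 3(18.53) = 55.59
Total out = 15.55 + 101.4 + 55.59 = 172.5 mol/s.

173 mol/s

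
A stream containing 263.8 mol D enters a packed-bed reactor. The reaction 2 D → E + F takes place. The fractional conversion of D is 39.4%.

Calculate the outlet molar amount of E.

52 mol

D reacted = 0.394 × 263.8 = 103.9 mol; ν_D = −2, so ξ = 103.9/2 = 51.97 mol.
Outlet amounts (n = n₀ + ν ξ):
  D: 263.8 − 2(51.97) = 159.9
  E: 0 + 1(51.97) = 51.97
  F: 0 + 1(51.97) = 51.97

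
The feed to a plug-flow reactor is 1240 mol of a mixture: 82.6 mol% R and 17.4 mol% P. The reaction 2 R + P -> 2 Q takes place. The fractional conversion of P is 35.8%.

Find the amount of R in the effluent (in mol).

870 mol

P reacted = 0.358 × 215.8 = 77.24 mol; ν_P = −1, so ξ = 77.24/1 = 77.24 mol.
Outlet amounts (n = n₀ + ν ξ):
  R: 1024 − 2(77.24) = 869.8
  P: 215.8 − 1(77.24) = 138.5
  Q: 0 + 2(77.24) = 154.5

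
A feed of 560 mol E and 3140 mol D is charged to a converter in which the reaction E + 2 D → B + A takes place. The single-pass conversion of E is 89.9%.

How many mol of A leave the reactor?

E reacted = 0.899 × 560 = 503.4 mol; ν_E = −1, so ξ = 503.4/1 = 503.4 mol.
Outlet amounts (n = n₀ + ν ξ):
  E: 560 − 1(503.4) = 56.56
  D: 3140 − 2(503.4) = 2133
  B: 0 + 1(503.4) = 503.4
  A: 0 + 1(503.4) = 503.4

503 mol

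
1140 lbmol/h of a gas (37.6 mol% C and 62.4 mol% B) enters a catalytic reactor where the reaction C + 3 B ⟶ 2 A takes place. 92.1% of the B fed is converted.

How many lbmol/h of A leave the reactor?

B reacted = 0.921 × 711.4 = 655.2 lbmol/h; ν_B = −3, so ξ = 655.2/3 = 218.4 lbmol/h.
Outlet amounts (n = n₀ + ν ξ):
  C: 428.6 − 1(218.4) = 210.3
  B: 711.4 − 3(218.4) = 56.2
  A: 0 + 2(218.4) = 436.8

437 lbmol/h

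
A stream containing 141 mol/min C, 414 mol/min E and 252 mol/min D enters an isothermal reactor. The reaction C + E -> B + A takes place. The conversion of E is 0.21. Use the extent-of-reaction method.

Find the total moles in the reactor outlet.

E reacted = 0.21 × 414 = 86.94 mol/min; ν_E = −1, so ξ = 86.94/1 = 86.94 mol/min.
Outlet amounts (n = n₀ + ν ξ):
  C: 141 − 1(86.94) = 54.06
  E: 414 − 1(86.94) = 327.1
  B: 0 + 1(86.94) = 86.94
  A: 0 + 1(86.94) = 86.94
  D: 252 (inert)
Total out = 54.06 + 327.1 + 86.94 + 86.94 + 252 = 807 mol/min.

807 mol/min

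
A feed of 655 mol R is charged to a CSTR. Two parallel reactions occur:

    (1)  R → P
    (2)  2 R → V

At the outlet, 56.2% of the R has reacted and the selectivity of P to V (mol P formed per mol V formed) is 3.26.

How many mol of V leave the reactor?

70 mol

Conversion of R: R consumed = 0.562 × 655 = 368.1 mol = 1ξ₁ + 2ξ₂.
Selectivity: 1ξ₁ / (1ξ₂) = 3.26 → ξ₁ = 3.26 ξ₂.
Substitute: (1·3.26 + 2) ξ₂ = 368.1 → ξ₂ = 69.98 mol, ξ₁ = 228.1 mol.
Outlet amounts (n = n₀ + Σ ν·ξ):
  R: 655 − 1(228.1) − 2(69.98) = 286.9
  P: 0 + 1(228.1) = 228.1
  V: 0 + 1(69.98) = 69.98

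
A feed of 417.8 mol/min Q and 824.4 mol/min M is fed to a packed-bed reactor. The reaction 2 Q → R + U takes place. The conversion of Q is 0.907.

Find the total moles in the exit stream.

Q reacted = 0.907 × 417.8 = 378.9 mol/min; ν_Q = −2, so ξ = 378.9/2 = 189.5 mol/min.
Outlet amounts (n = n₀ + ν ξ):
  Q: 417.8 − 2(189.5) = 38.86
  R: 0 + 1(189.5) = 189.5
  U: 0 + 1(189.5) = 189.5
  M: 824.4 (inert)
Total out = 38.86 + 189.5 + 189.5 + 824.4 = 1242 mol/min.

1240 mol/min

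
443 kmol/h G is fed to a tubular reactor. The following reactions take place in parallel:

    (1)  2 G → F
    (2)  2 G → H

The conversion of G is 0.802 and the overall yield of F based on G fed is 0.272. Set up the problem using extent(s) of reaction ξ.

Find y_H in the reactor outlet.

Yield of F: 1ξ₁ / 443 = 0.272 → ξ₁ = 120.5 kmol/h.
Conversion of G: 2ξ₁ + 2ξ₂ = 0.802 × 443 = 355.3 → ξ₂ = 57.15 kmol/h.
Outlet amounts (n = n₀ + Σ ν·ξ):
  G: 443 − 2(120.5) − 2(57.15) = 87.71
  F: 0 + 1(120.5) = 120.5
  H: 0 + 1(57.15) = 57.15
Total out = 265.4 kmol/h; y_H = 57.15 / 265.4 = 0.2154.

0.215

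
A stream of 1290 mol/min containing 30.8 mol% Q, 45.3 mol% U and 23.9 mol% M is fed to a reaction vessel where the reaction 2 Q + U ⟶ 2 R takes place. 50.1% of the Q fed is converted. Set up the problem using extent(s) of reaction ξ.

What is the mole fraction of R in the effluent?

0.167

Q reacted = 0.501 × 397.3 = 199.1 mol/min; ν_Q = −2, so ξ = 199.1/2 = 99.53 mol/min.
Outlet amounts (n = n₀ + ν ξ):
  Q: 397.3 − 2(99.53) = 198.3
  U: 584.4 − 1(99.53) = 484.8
  R: 0 + 2(99.53) = 199.1
  M: 308.3 (inert)
Total out = 1190 mol/min; y_R = 199.1 / 1190 = 0.1672.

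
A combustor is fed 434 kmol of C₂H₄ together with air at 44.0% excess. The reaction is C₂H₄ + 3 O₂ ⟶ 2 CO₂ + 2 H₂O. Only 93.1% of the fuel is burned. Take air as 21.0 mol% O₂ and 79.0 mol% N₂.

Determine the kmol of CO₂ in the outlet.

808 kmol

Stoichiometric O₂ = 3 × 434 = 1302 kmol; O₂ fed = 1302 × 1.440 = 1875 kmol.
N₂ fed = 1875 × 79/21 = 7053 kmol.
Fuel reacted = 0.931 × 434 → ξ = 404.1 kmol.
Outlet (n = n₀ + ν ξ):
  C₂H₄: 434 − 1(404.1) = 29.95
  O₂: 1875 − 3(404.1) = 662.7
  N₂: 7053 (inert)
  CO₂: 0 + 2(404.1) = 808.1
  H₂O: 0 + 2(404.1) = 808.1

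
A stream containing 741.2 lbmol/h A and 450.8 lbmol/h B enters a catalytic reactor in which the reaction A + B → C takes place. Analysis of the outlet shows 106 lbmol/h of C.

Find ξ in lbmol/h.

ξ = 106 lbmol/h

For C: n = n₀ + 1ξ → 106 = 0 + 1ξ, giving ξ = 106 lbmol/h.
Outlet amounts (n = n₀ + ν ξ):
  A: 741.2 − 1(106) = 635.2
  B: 450.8 − 1(106) = 344.8
  C: 0 + 1(106) = 106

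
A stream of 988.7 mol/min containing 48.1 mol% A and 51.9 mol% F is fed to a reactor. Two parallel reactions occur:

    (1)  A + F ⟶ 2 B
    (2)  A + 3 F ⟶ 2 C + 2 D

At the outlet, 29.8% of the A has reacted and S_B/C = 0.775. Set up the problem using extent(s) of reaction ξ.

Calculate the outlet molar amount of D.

Conversion of A: A consumed = 0.298 × 475.6 = 141.7 mol/min = 1ξ₁ + 1ξ₂.
Selectivity: 2ξ₁ / (2ξ₂) = 0.775 → ξ₁ = 0.775 ξ₂.
Substitute: (1·0.775 + 1) ξ₂ = 141.7 → ξ₂ = 79.84 mol/min, ξ₁ = 61.88 mol/min.
Outlet amounts (n = n₀ + Σ ν·ξ):
  A: 475.6 − 1(61.88) − 1(79.84) = 333.8
  F: 513.1 − 1(61.88) − 3(79.84) = 211.7
  B: 0 + 2(61.88) = 123.8
  C: 0 + 2(79.84) = 159.7
  D: 0 + 2(79.84) = 159.7

160 mol/min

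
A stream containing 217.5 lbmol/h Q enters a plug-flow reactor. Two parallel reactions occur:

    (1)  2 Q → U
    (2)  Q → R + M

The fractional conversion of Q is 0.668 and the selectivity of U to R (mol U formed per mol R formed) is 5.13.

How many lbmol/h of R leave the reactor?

Conversion of Q: Q consumed = 0.668 × 217.5 = 145.3 lbmol/h = 2ξ₁ + 1ξ₂.
Selectivity: 1ξ₁ / (1ξ₂) = 5.13 → ξ₁ = 5.13 ξ₂.
Substitute: (2·5.13 + 1) ξ₂ = 145.3 → ξ₂ = 12.9 lbmol/h, ξ₁ = 66.19 lbmol/h.
Outlet amounts (n = n₀ + Σ ν·ξ):
  Q: 217.5 − 2(66.19) − 1(12.9) = 72.21
  U: 0 + 1(66.19) = 66.19
  R: 0 + 1(12.9) = 12.9
  M: 0 + 1(12.9) = 12.9

12.9 lbmol/h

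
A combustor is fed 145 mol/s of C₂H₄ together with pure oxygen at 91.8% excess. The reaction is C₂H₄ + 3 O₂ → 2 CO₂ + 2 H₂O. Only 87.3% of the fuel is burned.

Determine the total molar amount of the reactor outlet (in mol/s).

979 mol/s

Stoichiometric O₂ = 3 × 145 = 435 mol/s; O₂ fed = 435 × 1.918 = 834.3 mol/s.
Fuel reacted = 0.873 × 145 → ξ = 126.6 mol/s.
Outlet (n = n₀ + ν ξ):
  C₂H₄: 145 − 1(126.6) = 18.42
  O₂: 834.3 − 3(126.6) = 454.6
  CO₂: 0 + 2(126.6) = 253.2
  H₂O: 0 + 2(126.6) = 253.2
Total out = 18.42 + 454.6 + 253.2 + 253.2 = 979.3 mol/s.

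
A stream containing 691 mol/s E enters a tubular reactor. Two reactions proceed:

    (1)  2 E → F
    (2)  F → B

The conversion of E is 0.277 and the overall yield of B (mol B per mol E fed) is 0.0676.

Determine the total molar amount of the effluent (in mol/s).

Conversion of E: E consumed = 2ξ₁ = 0.277 × 691 → ξ₁ = 95.7 mol/s.
Yield of B: 1ξ₂ / 691 = 0.0676 → ξ₂ = 46.71 mol/s.
Outlet amounts (n = n₀ + Σ ν·ξ):
  E: 691 − 2(95.7) = 499.6
  F: 0 + 1(95.7) − 1(46.71) = 48.99
  B: 0 + 1(46.71) = 46.71
Total out = 499.6 + 48.99 + 46.71 = 595.3 mol/s.

595 mol/s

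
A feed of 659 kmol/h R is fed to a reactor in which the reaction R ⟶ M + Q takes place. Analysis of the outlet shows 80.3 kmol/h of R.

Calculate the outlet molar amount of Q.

579 kmol/h

For R: n = n₀ − 1ξ → 80.3 = 659 − 1ξ, giving ξ = 578.7 kmol/h.
Outlet amounts (n = n₀ + ν ξ):
  R: 659 − 1(578.7) = 80.3
  M: 0 + 1(578.7) = 578.7
  Q: 0 + 1(578.7) = 578.7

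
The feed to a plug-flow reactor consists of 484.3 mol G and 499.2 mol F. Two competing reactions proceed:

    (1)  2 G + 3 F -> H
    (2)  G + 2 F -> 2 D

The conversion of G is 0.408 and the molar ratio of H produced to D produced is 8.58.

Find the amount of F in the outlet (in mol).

200 mol

Conversion of G: G consumed = 0.408 × 484.3 = 197.6 mol = 2ξ₁ + 1ξ₂.
Selectivity: 1ξ₁ / (2ξ₂) = 8.58 → ξ₁ = 17.16 ξ₂.
Substitute: (2·17.16 + 1) ξ₂ = 197.6 → ξ₂ = 5.594 mol, ξ₁ = 96 mol.
Outlet amounts (n = n₀ + Σ ν·ξ):
  G: 484.3 − 2(96) − 1(5.594) = 286.7
  F: 499.2 − 3(96) − 2(5.594) = 200
  H: 0 + 1(96) = 96
  D: 0 + 2(5.594) = 11.19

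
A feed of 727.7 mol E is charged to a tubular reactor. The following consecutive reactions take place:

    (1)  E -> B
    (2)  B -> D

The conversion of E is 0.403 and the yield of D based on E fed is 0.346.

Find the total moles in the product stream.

728 mol

Conversion of E: E consumed = 1ξ₁ = 0.403 × 727.7 → ξ₁ = 293.3 mol.
Yield of D: 1ξ₂ / 727.7 = 0.346 → ξ₂ = 251.8 mol.
Outlet amounts (n = n₀ + Σ ν·ξ):
  E: 727.7 − 1(293.3) = 434.4
  B: 0 + 1(293.3) − 1(251.8) = 41.48
  D: 0 + 1(251.8) = 251.8
Total out = 434.4 + 41.48 + 251.8 = 727.7 mol.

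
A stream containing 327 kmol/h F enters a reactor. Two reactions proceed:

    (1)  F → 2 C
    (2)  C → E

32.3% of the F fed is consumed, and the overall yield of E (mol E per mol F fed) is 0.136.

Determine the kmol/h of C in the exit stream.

Conversion of F: F consumed = 1ξ₁ = 0.323 × 327 → ξ₁ = 105.6 kmol/h.
Yield of E: 1ξ₂ / 327 = 0.136 → ξ₂ = 44.47 kmol/h.
Outlet amounts (n = n₀ + Σ ν·ξ):
  F: 327 − 1(105.6) = 221.4
  C: 0 + 2(105.6) − 1(44.47) = 166.8
  E: 0 + 1(44.47) = 44.47

167 kmol/h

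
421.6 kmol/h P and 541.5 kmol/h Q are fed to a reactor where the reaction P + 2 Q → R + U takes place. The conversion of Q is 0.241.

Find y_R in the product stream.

Q reacted = 0.241 × 541.5 = 130.5 kmol/h; ν_Q = −2, so ξ = 130.5/2 = 65.25 kmol/h.
Outlet amounts (n = n₀ + ν ξ):
  P: 421.6 − 1(65.25) = 356.3
  Q: 541.5 − 2(65.25) = 411
  R: 0 + 1(65.25) = 65.25
  U: 0 + 1(65.25) = 65.25
Total out = 897.8 kmol/h; y_R = 65.25 / 897.8 = 0.07267.

0.0727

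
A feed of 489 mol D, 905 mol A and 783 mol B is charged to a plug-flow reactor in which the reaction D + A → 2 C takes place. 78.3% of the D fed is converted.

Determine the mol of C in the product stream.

D reacted = 0.783 × 489 = 382.9 mol; ν_D = −1, so ξ = 382.9/1 = 382.9 mol.
Outlet amounts (n = n₀ + ν ξ):
  D: 489 − 1(382.9) = 106.1
  A: 905 − 1(382.9) = 522.1
  C: 0 + 2(382.9) = 765.8
  B: 783 (inert)

766 mol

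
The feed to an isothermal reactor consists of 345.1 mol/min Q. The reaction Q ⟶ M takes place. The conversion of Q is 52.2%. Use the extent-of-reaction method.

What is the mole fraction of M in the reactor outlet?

Q reacted = 0.522 × 345.1 = 180.1 mol/min; ν_Q = −1, so ξ = 180.1/1 = 180.1 mol/min.
Outlet amounts (n = n₀ + ν ξ):
  Q: 345.1 − 1(180.1) = 165
  M: 0 + 1(180.1) = 180.1
Total out = 345.1 mol/min; y_M = 180.1 / 345.1 = 0.522.

0.522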